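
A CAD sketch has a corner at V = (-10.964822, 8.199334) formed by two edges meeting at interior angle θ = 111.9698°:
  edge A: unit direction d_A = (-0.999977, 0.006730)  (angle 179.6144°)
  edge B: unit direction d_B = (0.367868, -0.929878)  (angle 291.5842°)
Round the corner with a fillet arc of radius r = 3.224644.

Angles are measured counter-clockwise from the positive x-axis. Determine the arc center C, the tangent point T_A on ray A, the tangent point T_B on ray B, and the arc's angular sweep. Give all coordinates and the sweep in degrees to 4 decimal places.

center=(-13.1628,4.9894) T_A=(-13.1411,8.2140) T_B=(-10.1642,6.1757) sweep=68.0302

bisector direction at 235.5993° = (-0.564977,-0.825107)
center distance |VC| = r/sin(θ/2) = 3.224644/sin(55.9849°) = 3.890315
C = V + |VC|·bis = (-13.1628,4.9894)
T_A = V + ((C−V)·d_A)·d_A = V + 2.1763·d_A = (-13.1411,8.2140)
T_B = V + ((C−V)·d_B)·d_B = V + 2.1763·d_B = (-10.1642,6.1757)
sweep = 180° − θ = 68.0302°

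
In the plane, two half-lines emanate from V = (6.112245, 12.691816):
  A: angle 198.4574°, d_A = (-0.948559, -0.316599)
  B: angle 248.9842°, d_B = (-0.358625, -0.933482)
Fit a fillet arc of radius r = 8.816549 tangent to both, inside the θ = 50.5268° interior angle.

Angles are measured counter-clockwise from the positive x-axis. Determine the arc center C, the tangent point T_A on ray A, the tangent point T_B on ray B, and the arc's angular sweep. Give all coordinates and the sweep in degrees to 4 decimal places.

center=(-8.8178,-1.5861) T_A=(-11.6092,6.7770) T_B=(-0.5877,-4.7479) sweep=129.4732

bisector direction at 223.7208° = (-0.722716,-0.691145)
center distance |VC| = r/sin(θ/2) = 8.816549/sin(25.2634°) = 20.658287
C = V + |VC|·bis = (-8.8178,-1.5861)
T_A = V + ((C−V)·d_A)·d_A = V + 18.6824·d_A = (-11.6092,6.7770)
T_B = V + ((C−V)·d_B)·d_B = V + 18.6824·d_B = (-0.5877,-4.7479)
sweep = 180° − θ = 129.4732°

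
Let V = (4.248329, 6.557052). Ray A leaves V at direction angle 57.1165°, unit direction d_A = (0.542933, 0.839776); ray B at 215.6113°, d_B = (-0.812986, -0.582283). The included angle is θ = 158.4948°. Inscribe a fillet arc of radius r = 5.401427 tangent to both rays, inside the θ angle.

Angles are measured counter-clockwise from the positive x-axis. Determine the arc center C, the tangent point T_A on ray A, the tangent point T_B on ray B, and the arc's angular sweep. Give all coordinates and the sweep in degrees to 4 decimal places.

bisector direction at 136.3639° = (-0.723737,0.690076)
center distance |VC| = r/sin(θ/2) = 5.401427/sin(79.2474°) = 5.497961
C = V + |VC|·bis = (0.2693,10.3511)
T_A = V + ((C−V)·d_A)·d_A = V + 1.0257·d_A = (4.8052,7.4184)
T_B = V + ((C−V)·d_B)·d_B = V + 1.0257·d_B = (3.4144,5.9598)
sweep = 180° − θ = 21.5052°

center=(0.2693,10.3511) T_A=(4.8052,7.4184) T_B=(3.4144,5.9598) sweep=21.5052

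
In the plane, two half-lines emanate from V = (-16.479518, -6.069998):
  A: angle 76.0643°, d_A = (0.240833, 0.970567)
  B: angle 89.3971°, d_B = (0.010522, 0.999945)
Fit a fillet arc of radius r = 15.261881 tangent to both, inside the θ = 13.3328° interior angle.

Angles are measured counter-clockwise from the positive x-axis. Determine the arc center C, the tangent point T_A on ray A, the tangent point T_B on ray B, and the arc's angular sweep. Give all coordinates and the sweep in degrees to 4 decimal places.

bisector direction at 82.7307° = (0.126533,0.991962)
center distance |VC| = r/sin(θ/2) = 15.261881/sin(6.6664°) = 131.467875
C = V + |VC|·bis = (0.1555,124.3412)
T_A = V + ((C−V)·d_A)·d_A = V + 130.5790·d_A = (14.9682,120.6656)
T_B = V + ((C−V)·d_B)·d_B = V + 130.5790·d_B = (-15.1055,124.5018)
sweep = 180° − θ = 166.6672°

center=(0.1555,124.3412) T_A=(14.9682,120.6656) T_B=(-15.1055,124.5018) sweep=166.6672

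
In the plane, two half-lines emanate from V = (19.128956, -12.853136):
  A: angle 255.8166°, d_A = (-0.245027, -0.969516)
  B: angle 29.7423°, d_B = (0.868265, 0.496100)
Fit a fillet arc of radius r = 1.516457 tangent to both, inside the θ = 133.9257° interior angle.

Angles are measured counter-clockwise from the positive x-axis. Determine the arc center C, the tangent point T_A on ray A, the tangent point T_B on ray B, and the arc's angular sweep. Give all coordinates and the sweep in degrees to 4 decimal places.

center=(20.4412,-13.8499) T_A=(18.9709,-13.4783) T_B=(19.6889,-12.5332) sweep=46.0743

bisector direction at 322.7794° = (0.796313,-0.604885)
center distance |VC| = r/sin(θ/2) = 1.516457/sin(66.9629°) = 1.647873
C = V + |VC|·bis = (20.4412,-13.8499)
T_A = V + ((C−V)·d_A)·d_A = V + 0.6449·d_A = (18.9709,-13.4783)
T_B = V + ((C−V)·d_B)·d_B = V + 0.6449·d_B = (19.6889,-12.5332)
sweep = 180° − θ = 46.0743°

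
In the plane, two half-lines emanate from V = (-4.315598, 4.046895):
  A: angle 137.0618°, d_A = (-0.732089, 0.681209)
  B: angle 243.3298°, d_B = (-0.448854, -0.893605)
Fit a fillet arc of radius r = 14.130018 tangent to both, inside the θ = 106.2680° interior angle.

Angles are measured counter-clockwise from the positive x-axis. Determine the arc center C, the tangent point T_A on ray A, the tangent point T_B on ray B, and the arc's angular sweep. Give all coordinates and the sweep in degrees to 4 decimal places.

center=(-21.6983,0.9206) T_A=(-12.0728,11.2650) T_B=(-9.0717,-5.4218) sweep=73.7320

bisector direction at 190.1958° = (-0.984209,-0.177013)
center distance |VC| = r/sin(θ/2) = 14.130018/sin(53.1340°) = 17.661621
C = V + |VC|·bis = (-21.6983,0.9206)
T_A = V + ((C−V)·d_A)·d_A = V + 10.5960·d_A = (-12.0728,11.2650)
T_B = V + ((C−V)·d_B)·d_B = V + 10.5960·d_B = (-9.0717,-5.4218)
sweep = 180° − θ = 73.7320°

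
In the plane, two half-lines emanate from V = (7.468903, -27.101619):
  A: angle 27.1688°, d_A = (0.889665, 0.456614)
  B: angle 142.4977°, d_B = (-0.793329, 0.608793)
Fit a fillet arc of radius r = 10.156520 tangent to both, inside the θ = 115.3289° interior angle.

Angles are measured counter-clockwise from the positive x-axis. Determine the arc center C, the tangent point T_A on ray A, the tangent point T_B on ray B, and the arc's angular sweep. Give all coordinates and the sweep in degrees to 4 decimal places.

center=(8.5514,-15.1299) T_A=(13.1890,-24.1658) T_B=(2.3682,-23.1874) sweep=64.6711

bisector direction at 84.8333° = (0.090055,0.995937)
center distance |VC| = r/sin(θ/2) = 10.156520/sin(57.6645°) = 12.020544
C = V + |VC|·bis = (8.5514,-15.1299)
T_A = V + ((C−V)·d_A)·d_A = V + 6.4295·d_A = (13.1890,-24.1658)
T_B = V + ((C−V)·d_B)·d_B = V + 6.4295·d_B = (2.3682,-23.1874)
sweep = 180° − θ = 64.6711°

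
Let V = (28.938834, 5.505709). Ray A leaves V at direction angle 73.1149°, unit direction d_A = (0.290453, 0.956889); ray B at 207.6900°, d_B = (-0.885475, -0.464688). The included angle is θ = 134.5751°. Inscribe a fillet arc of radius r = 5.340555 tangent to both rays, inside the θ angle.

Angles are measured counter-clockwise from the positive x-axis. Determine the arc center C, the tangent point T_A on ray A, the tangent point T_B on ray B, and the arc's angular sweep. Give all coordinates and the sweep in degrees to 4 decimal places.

center=(24.4778,9.1959) T_A=(29.5881,7.6447) T_B=(26.9595,4.4670) sweep=45.4249

bisector direction at 140.4024° = (-0.770540,0.637391)
center distance |VC| = r/sin(θ/2) = 5.340555/sin(67.2875°) = 5.789507
C = V + |VC|·bis = (24.4778,9.1959)
T_A = V + ((C−V)·d_A)·d_A = V + 2.2354·d_A = (29.5881,7.6447)
T_B = V + ((C−V)·d_B)·d_B = V + 2.2354·d_B = (26.9595,4.4670)
sweep = 180° − θ = 45.4249°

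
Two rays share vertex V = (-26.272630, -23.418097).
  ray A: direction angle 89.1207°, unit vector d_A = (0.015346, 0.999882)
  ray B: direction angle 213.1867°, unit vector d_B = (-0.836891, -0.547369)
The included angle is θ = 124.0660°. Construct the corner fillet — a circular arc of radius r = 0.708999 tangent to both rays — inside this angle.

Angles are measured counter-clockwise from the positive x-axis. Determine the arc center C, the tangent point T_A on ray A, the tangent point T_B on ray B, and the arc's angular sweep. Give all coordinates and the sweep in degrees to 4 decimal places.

bisector direction at 151.1537° = (-0.875917,0.482462)
center distance |VC| = r/sin(θ/2) = 0.708999/sin(62.0330°) = 0.802745
C = V + |VC|·bis = (-26.9758,-23.0308)
T_A = V + ((C−V)·d_A)·d_A = V + 0.3765·d_A = (-26.2669,-23.0417)
T_B = V + ((C−V)·d_B)·d_B = V + 0.3765·d_B = (-26.5877,-23.6242)
sweep = 180° − θ = 55.9340°

center=(-26.9758,-23.0308) T_A=(-26.2669,-23.0417) T_B=(-26.5877,-23.6242) sweep=55.9340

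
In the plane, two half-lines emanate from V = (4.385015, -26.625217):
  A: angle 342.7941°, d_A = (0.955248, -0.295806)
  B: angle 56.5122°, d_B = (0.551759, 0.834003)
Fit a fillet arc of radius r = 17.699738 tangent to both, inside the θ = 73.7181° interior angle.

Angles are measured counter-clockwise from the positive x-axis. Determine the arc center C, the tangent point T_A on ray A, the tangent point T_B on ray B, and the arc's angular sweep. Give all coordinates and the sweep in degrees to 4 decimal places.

bisector direction at 19.6532° = (0.941746,0.336325)
center distance |VC| = r/sin(θ/2) = 17.699738/sin(36.8591°) = 29.507012
C = V + |VC|·bis = (32.1731,-16.7013)
T_A = V + ((C−V)·d_A)·d_A = V + 23.6090·d_A = (26.9374,-33.6089)
T_B = V + ((C−V)·d_B)·d_B = V + 23.6090·d_B = (17.4115,-6.9353)
sweep = 180° − θ = 106.2819°

center=(32.1731,-16.7013) T_A=(26.9374,-33.6089) T_B=(17.4115,-6.9353) sweep=106.2819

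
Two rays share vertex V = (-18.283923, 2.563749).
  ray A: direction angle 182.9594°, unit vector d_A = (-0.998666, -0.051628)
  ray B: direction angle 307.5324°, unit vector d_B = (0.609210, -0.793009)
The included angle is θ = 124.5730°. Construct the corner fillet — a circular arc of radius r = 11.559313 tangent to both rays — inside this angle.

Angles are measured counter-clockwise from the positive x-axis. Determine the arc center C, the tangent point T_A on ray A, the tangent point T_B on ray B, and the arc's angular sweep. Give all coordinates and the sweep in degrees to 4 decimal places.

bisector direction at 245.2459° = (-0.418725,-0.908113)
center distance |VC| = r/sin(θ/2) = 11.559313/sin(62.2865°) = 13.057179
C = V + |VC|·bis = (-23.7513,-9.2936)
T_A = V + ((C−V)·d_A)·d_A = V + 6.0722·d_A = (-24.3481,2.2502)
T_B = V + ((C−V)·d_B)·d_B = V + 6.0722·d_B = (-14.5846,-2.2516)
sweep = 180° − θ = 55.4270°

center=(-23.7513,-9.2936) T_A=(-24.3481,2.2502) T_B=(-14.5846,-2.2516) sweep=55.4270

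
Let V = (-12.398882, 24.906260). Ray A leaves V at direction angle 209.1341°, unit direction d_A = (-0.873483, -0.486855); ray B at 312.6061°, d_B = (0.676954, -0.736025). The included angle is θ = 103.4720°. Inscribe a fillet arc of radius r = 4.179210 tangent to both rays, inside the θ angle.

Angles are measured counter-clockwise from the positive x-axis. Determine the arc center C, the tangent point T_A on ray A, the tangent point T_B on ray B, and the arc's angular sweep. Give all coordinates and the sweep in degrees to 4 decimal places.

bisector direction at 260.8701° = (-0.158673,-0.987331)
center distance |VC| = r/sin(θ/2) = 4.179210/sin(51.7360°) = 5.322711
C = V + |VC|·bis = (-13.2435,19.6510)
T_A = V + ((C−V)·d_A)·d_A = V + 3.2963·d_A = (-15.2781,23.3014)
T_B = V + ((C−V)·d_B)·d_B = V + 3.2963·d_B = (-10.1675,22.4801)
sweep = 180° − θ = 76.5280°

center=(-13.2435,19.6510) T_A=(-15.2781,23.3014) T_B=(-10.1675,22.4801) sweep=76.5280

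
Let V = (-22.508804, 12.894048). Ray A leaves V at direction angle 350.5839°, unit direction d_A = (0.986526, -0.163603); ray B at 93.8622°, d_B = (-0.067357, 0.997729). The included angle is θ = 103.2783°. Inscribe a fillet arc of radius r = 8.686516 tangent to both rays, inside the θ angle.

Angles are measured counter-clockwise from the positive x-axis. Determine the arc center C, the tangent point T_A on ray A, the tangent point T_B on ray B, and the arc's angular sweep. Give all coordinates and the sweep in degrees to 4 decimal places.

center=(-14.3051,20.3387) T_A=(-15.7262,11.7692) T_B=(-22.9719,19.7536) sweep=76.7217

bisector direction at 42.2231° = (0.740534,0.672019)
center distance |VC| = r/sin(θ/2) = 8.686516/sin(51.6392°) = 11.078077
C = V + |VC|·bis = (-14.3051,20.3387)
T_A = V + ((C−V)·d_A)·d_A = V + 6.8752·d_A = (-15.7262,11.7692)
T_B = V + ((C−V)·d_B)·d_B = V + 6.8752·d_B = (-22.9719,19.7536)
sweep = 180° − θ = 76.7217°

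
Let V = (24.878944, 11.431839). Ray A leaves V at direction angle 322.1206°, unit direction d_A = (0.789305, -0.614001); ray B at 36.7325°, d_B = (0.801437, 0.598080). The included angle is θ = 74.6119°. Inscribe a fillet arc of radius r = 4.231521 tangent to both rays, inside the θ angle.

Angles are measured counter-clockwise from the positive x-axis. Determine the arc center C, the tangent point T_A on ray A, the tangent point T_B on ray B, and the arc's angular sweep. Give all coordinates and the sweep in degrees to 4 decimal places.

center=(31.8605,11.3620) T_A=(29.2623,8.0220) T_B=(29.3297,14.7533) sweep=105.3881

bisector direction at 359.4266° = (0.999950,-0.010008)
center distance |VC| = r/sin(θ/2) = 4.231521/sin(37.3060°) = 6.981890
C = V + |VC|·bis = (31.8605,11.3620)
T_A = V + ((C−V)·d_A)·d_A = V + 5.5535·d_A = (29.2623,8.0220)
T_B = V + ((C−V)·d_B)·d_B = V + 5.5535·d_B = (29.3297,14.7533)
sweep = 180° − θ = 105.3881°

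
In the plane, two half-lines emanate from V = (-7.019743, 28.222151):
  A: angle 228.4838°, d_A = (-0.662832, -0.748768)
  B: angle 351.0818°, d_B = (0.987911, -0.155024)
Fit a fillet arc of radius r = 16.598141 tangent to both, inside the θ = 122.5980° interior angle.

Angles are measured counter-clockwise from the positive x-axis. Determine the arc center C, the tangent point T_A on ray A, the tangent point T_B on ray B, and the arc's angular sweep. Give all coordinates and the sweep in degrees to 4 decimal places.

bisector direction at 289.7828° = (0.338455,-0.940982)
center distance |VC| = r/sin(θ/2) = 16.598141/sin(61.2990°) = 18.923072
C = V + |VC|·bis = (-0.6151,10.4159)
T_A = V + ((C−V)·d_A)·d_A = V + 9.0876·d_A = (-13.0433,21.4176)
T_B = V + ((C−V)·d_B)·d_B = V + 9.0876·d_B = (1.9580,26.8134)
sweep = 180° − θ = 57.4020°

center=(-0.6151,10.4159) T_A=(-13.0433,21.4176) T_B=(1.9580,26.8134) sweep=57.4020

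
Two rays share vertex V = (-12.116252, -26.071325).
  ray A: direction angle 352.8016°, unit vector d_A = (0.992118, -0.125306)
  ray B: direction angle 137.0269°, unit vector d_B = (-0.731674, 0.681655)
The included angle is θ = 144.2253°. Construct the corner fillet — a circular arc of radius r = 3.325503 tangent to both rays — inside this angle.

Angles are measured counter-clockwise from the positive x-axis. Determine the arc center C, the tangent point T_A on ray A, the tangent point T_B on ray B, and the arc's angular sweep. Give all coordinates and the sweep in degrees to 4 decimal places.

bisector direction at 64.9142° = (0.423974,0.905674)
center distance |VC| = r/sin(θ/2) = 3.325503/sin(72.1127°) = 3.494415
C = V + |VC|·bis = (-10.6347,-22.9065)
T_A = V + ((C−V)·d_A)·d_A = V + 1.0733·d_A = (-11.0514,-26.2058)
T_B = V + ((C−V)·d_B)·d_B = V + 1.0733·d_B = (-12.9016,-25.3397)
sweep = 180° − θ = 35.7747°

center=(-10.6347,-22.9065) T_A=(-11.0514,-26.2058) T_B=(-12.9016,-25.3397) sweep=35.7747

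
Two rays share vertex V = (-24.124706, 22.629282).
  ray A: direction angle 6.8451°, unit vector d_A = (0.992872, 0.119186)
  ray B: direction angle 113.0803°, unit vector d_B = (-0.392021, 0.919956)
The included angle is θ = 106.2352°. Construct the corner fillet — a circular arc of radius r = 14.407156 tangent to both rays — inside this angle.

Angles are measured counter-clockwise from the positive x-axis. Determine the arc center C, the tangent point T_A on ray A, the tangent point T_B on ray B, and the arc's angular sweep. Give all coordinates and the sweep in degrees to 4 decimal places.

bisector direction at 59.9627° = (0.500564,0.865700)
center distance |VC| = r/sin(θ/2) = 14.407156/sin(53.1176°) = 18.011893
C = V + |VC|·bis = (-15.1086,38.2222)
T_A = V + ((C−V)·d_A)·d_A = V + 10.8103·d_A = (-13.3915,23.9177)
T_B = V + ((C−V)·d_B)·d_B = V + 10.8103·d_B = (-28.3626,32.5743)
sweep = 180° − θ = 73.7648°

center=(-15.1086,38.2222) T_A=(-13.3915,23.9177) T_B=(-28.3626,32.5743) sweep=73.7648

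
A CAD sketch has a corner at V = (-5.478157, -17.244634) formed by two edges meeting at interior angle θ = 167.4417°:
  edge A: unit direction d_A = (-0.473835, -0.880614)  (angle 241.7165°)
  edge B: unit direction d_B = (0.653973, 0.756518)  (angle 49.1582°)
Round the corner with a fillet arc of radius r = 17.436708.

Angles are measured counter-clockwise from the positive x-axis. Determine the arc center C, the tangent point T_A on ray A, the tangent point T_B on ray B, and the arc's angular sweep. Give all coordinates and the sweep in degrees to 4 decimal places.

bisector direction at 325.4373° = (0.823506,-0.567307)
center distance |VC| = r/sin(θ/2) = 17.436708/sin(83.7208°) = 17.541945
C = V + |VC|·bis = (8.9677,-27.1963)
T_A = V + ((C−V)·d_A)·d_A = V + 1.9186·d_A = (-6.3873,-18.9342)
T_B = V + ((C−V)·d_B)·d_B = V + 1.9186·d_B = (-4.2234,-15.7932)
sweep = 180° − θ = 12.5583°

center=(8.9677,-27.1963) T_A=(-6.3873,-18.9342) T_B=(-4.2234,-15.7932) sweep=12.5583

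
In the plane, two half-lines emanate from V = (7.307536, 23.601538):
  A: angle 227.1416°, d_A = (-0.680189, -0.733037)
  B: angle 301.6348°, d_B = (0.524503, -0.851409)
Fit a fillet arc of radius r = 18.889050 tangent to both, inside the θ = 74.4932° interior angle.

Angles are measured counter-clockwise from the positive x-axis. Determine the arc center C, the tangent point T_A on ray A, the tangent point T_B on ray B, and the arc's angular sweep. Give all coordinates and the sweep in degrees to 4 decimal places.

center=(4.2557,-7.4577) T_A=(-9.5907,5.3904) T_B=(20.3380,2.4496) sweep=105.5068

bisector direction at 264.3882° = (-0.097788,-0.995207)
center distance |VC| = r/sin(θ/2) = 18.889050/sin(37.2466°) = 31.208842
C = V + |VC|·bis = (4.2557,-7.4577)
T_A = V + ((C−V)·d_A)·d_A = V + 24.8434·d_A = (-9.5907,5.3904)
T_B = V + ((C−V)·d_B)·d_B = V + 24.8434·d_B = (20.3380,2.4496)
sweep = 180° − θ = 105.5068°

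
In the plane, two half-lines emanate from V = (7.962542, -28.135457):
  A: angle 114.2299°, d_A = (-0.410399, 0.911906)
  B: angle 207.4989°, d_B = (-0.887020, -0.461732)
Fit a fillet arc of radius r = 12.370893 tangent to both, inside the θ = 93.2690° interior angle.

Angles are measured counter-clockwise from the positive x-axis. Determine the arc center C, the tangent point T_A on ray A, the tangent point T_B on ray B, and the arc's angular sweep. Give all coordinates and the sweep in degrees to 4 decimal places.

center=(-8.1138,-22.5573) T_A=(3.1672,-17.4803) T_B=(-2.4018,-33.5305) sweep=86.7310

bisector direction at 160.8644° = (-0.944745,0.327805)
center distance |VC| = r/sin(θ/2) = 12.370893/sin(46.6345°) = 17.016634
C = V + |VC|·bis = (-8.1138,-22.5573)
T_A = V + ((C−V)·d_A)·d_A = V + 11.6845·d_A = (3.1672,-17.4803)
T_B = V + ((C−V)·d_B)·d_B = V + 11.6845·d_B = (-2.4018,-33.5305)
sweep = 180° − θ = 86.7310°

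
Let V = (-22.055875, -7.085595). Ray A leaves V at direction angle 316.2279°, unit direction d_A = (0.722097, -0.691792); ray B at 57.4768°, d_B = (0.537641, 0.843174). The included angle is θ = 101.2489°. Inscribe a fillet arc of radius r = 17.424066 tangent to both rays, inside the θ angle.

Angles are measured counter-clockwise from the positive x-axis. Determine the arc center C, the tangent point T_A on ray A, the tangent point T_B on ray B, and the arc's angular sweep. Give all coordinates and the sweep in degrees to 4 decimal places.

center=(0.3238,-4.3962) T_A=(-11.7300,-16.9781) T_B=(-14.3677,4.9717) sweep=78.7511

bisector direction at 6.8523° = (0.992857,0.119311)
center distance |VC| = r/sin(θ/2) = 17.424066/sin(50.6245°) = 22.540708
C = V + |VC|·bis = (0.3238,-4.3962)
T_A = V + ((C−V)·d_A)·d_A = V + 14.2998·d_A = (-11.7300,-16.9781)
T_B = V + ((C−V)·d_B)·d_B = V + 14.2998·d_B = (-14.3677,4.9717)
sweep = 180° − θ = 78.7511°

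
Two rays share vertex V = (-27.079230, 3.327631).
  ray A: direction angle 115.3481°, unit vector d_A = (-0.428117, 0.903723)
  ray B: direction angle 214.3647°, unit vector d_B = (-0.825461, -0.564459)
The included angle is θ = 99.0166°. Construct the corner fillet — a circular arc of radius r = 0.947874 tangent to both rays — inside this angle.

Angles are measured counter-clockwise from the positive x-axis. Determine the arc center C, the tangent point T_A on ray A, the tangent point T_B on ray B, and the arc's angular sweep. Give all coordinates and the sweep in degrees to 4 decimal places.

center=(-28.2823,3.6532) T_A=(-27.4257,4.0590) T_B=(-27.7473,2.8708) sweep=80.9834

bisector direction at 164.8564° = (-0.965274,0.261239)
center distance |VC| = r/sin(θ/2) = 0.947874/sin(49.5083°) = 1.246383
C = V + |VC|·bis = (-28.2823,3.6532)
T_A = V + ((C−V)·d_A)·d_A = V + 0.8093·d_A = (-27.4257,4.0590)
T_B = V + ((C−V)·d_B)·d_B = V + 0.8093·d_B = (-27.7473,2.8708)
sweep = 180° − θ = 80.9834°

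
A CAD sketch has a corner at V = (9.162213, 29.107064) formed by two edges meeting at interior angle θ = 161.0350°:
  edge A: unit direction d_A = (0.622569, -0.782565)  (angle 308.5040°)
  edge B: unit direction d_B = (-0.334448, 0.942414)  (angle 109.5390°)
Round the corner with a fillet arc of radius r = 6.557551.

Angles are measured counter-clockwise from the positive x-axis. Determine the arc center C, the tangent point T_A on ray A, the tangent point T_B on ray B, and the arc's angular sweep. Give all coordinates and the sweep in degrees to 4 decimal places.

bisector direction at 29.0215° = (0.874438,0.485138)
center distance |VC| = r/sin(θ/2) = 6.557551/sin(80.5175°) = 6.648395
C = V + |VC|·bis = (14.9758,32.3325)
T_A = V + ((C−V)·d_A)·d_A = V + 1.0953·d_A = (9.8441,28.2499)
T_B = V + ((C−V)·d_B)·d_B = V + 1.0953·d_B = (8.7959,30.1393)
sweep = 180° − θ = 18.9650°

center=(14.9758,32.3325) T_A=(9.8441,28.2499) T_B=(8.7959,30.1393) sweep=18.9650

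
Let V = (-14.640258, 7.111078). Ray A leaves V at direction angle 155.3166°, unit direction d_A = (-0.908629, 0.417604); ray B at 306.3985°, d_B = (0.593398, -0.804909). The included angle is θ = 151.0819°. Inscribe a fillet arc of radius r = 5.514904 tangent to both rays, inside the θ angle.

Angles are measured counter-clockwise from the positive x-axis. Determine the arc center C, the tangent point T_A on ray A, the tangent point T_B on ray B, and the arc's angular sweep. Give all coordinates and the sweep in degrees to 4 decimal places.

center=(-18.2354,2.6939) T_A=(-15.9324,7.7049) T_B=(-13.7964,5.9665) sweep=28.9181

bisector direction at 230.8576° = (-0.631251,-0.775579)
center distance |VC| = r/sin(θ/2) = 5.514904/sin(75.5409°) = 5.695295
C = V + |VC|·bis = (-18.2354,2.6939)
T_A = V + ((C−V)·d_A)·d_A = V + 1.4220·d_A = (-15.9324,7.7049)
T_B = V + ((C−V)·d_B)·d_B = V + 1.4220·d_B = (-13.7964,5.9665)
sweep = 180° − θ = 28.9181°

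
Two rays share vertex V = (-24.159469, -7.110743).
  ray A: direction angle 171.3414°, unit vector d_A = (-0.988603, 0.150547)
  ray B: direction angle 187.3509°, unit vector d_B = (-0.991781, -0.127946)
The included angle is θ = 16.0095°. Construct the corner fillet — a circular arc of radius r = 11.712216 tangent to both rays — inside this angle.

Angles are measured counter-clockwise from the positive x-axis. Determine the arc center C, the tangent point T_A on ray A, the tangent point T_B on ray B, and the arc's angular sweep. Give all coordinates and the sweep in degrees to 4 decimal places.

center=(-108.2601,-6.1510) T_A=(-106.4969,5.4278) T_B=(-106.7616,-17.7669) sweep=163.9905

bisector direction at 179.3461° = (-0.999935,0.011412)
center distance |VC| = r/sin(θ/2) = 11.712216/sin(8.0047°) = 84.106132
C = V + |VC|·bis = (-108.2601,-6.1510)
T_A = V + ((C−V)·d_A)·d_A = V + 83.2866·d_A = (-106.4969,5.4278)
T_B = V + ((C−V)·d_B)·d_B = V + 83.2866·d_B = (-106.7616,-17.7669)
sweep = 180° − θ = 163.9905°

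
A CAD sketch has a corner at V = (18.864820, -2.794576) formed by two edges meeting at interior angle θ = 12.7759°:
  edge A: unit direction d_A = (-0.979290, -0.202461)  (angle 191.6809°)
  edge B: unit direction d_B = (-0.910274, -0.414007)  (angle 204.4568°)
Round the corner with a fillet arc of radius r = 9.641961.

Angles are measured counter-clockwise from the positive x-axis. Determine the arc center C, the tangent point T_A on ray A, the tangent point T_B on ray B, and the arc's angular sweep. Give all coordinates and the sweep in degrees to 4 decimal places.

center=(-63.5230,-29.6735) T_A=(-65.4751,-20.2312) T_B=(-59.5312,-38.4503) sweep=167.2241

bisector direction at 198.0688° = (-0.950684,-0.310160)
center distance |VC| = r/sin(θ/2) = 9.641961/sin(6.3880°) = 86.661578
C = V + |VC|·bis = (-63.5230,-29.6735)
T_A = V + ((C−V)·d_A)·d_A = V + 86.1235·d_A = (-65.4751,-20.2312)
T_B = V + ((C−V)·d_B)·d_B = V + 86.1235·d_B = (-59.5312,-38.4503)
sweep = 180° − θ = 167.2241°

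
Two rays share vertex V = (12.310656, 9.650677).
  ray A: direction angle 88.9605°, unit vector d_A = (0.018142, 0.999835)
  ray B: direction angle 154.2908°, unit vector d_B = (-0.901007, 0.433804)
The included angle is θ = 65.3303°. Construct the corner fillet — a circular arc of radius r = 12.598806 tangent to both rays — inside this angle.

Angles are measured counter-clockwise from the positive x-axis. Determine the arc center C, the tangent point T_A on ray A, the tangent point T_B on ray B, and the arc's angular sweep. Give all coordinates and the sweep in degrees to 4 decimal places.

center=(0.0704,29.5269) T_A=(12.6672,29.2984) T_B=(-5.3950,18.1753) sweep=114.6697

bisector direction at 121.6256° = (-0.524367,0.851492)
center distance |VC| = r/sin(θ/2) = 12.598806/sin(32.6651°) = 23.342864
C = V + |VC|·bis = (0.0704,29.5269)
T_A = V + ((C−V)·d_A)·d_A = V + 19.6509·d_A = (12.6672,29.2984)
T_B = V + ((C−V)·d_B)·d_B = V + 19.6509·d_B = (-5.3950,18.1753)
sweep = 180° − θ = 114.6697°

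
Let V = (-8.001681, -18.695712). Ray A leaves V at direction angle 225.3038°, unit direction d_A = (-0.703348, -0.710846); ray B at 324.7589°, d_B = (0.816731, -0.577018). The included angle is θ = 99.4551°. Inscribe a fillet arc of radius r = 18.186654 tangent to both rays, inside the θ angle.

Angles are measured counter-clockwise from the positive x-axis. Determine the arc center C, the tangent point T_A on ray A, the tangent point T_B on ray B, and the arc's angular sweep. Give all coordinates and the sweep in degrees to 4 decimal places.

center=(-5.9112,-42.4402) T_A=(-18.8391,-29.6487) T_B=(4.5828,-27.5866) sweep=80.5449

bisector direction at 275.0313° = (0.087701,-0.996147)
center distance |VC| = r/sin(θ/2) = 18.186654/sin(49.7276°) = 23.836368
C = V + |VC|·bis = (-5.9112,-42.4402)
T_A = V + ((C−V)·d_A)·d_A = V + 15.4084·d_A = (-18.8391,-29.6487)
T_B = V + ((C−V)·d_B)·d_B = V + 15.4084·d_B = (4.5828,-27.5866)
sweep = 180° − θ = 80.5449°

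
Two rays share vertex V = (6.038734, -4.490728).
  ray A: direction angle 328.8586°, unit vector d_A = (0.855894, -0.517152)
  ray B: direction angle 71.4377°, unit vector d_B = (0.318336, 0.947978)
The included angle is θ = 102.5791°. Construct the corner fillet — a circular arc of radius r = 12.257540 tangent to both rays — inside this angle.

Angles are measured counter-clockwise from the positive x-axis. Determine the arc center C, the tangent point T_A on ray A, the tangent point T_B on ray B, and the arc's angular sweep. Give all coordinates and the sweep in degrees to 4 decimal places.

center=(20.7859,0.9200) T_A=(14.4469,-9.5711) T_B=(9.1660,4.8220) sweep=77.4209

bisector direction at 20.1482° = (0.938805,0.344449)
center distance |VC| = r/sin(θ/2) = 12.257540/sin(51.2895°) = 15.708424
C = V + |VC|·bis = (20.7859,0.9200)
T_A = V + ((C−V)·d_A)·d_A = V + 9.8238·d_A = (14.4469,-9.5711)
T_B = V + ((C−V)·d_B)·d_B = V + 9.8238·d_B = (9.1660,4.8220)
sweep = 180° − θ = 77.4209°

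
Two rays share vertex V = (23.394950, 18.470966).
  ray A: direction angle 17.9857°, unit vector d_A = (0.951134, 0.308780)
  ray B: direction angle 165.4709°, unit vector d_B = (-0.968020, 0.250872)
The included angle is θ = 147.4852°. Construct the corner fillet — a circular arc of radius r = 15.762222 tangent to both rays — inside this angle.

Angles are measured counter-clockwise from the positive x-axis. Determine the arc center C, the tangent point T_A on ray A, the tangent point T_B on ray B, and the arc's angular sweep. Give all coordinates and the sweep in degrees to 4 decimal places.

bisector direction at 91.7283° = (-0.030160,0.999545)
center distance |VC| = r/sin(θ/2) = 15.762222/sin(73.7426°) = 16.418747
C = V + |VC|·bis = (22.8998,34.8822)
T_A = V + ((C−V)·d_A)·d_A = V + 4.5965·d_A = (27.7668,19.8903)
T_B = V + ((C−V)·d_B)·d_B = V + 4.5965·d_B = (18.9455,19.6241)
sweep = 180° − θ = 32.5148°

center=(22.8998,34.8822) T_A=(27.7668,19.8903) T_B=(18.9455,19.6241) sweep=32.5148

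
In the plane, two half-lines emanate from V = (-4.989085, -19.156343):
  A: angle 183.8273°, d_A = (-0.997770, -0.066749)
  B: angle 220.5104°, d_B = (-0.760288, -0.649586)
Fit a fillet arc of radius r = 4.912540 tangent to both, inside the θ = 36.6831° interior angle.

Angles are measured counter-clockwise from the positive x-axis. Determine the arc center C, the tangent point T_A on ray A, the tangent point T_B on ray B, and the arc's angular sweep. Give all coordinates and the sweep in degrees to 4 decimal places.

bisector direction at 202.1688° = (-0.926076,-0.377337)
center distance |VC| = r/sin(θ/2) = 4.912540/sin(18.3416°) = 15.611180
C = V + |VC|·bis = (-19.4462,-25.0470)
T_A = V + ((C−V)·d_A)·d_A = V + 14.8181·d_A = (-19.7741,-20.1454)
T_B = V + ((C−V)·d_B)·d_B = V + 14.8181·d_B = (-16.2551,-28.7820)
sweep = 180° − θ = 143.3169°

center=(-19.4462,-25.0470) T_A=(-19.7741,-20.1454) T_B=(-16.2551,-28.7820) sweep=143.3169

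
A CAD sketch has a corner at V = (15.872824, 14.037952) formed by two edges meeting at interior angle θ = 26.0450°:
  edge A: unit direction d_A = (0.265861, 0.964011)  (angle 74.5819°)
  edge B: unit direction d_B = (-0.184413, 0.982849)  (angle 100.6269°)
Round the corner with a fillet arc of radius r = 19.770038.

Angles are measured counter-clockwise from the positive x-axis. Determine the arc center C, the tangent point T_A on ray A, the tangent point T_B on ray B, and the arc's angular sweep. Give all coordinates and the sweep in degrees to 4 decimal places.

center=(19.5401,101.6980) T_A=(38.5987,96.4419) T_B=(0.1092,98.0521) sweep=153.9550

bisector direction at 87.6044° = (0.041799,0.999126)
center distance |VC| = r/sin(θ/2) = 19.770038/sin(13.0225°) = 87.736723
C = V + |VC|·bis = (19.5401,101.6980)
T_A = V + ((C−V)·d_A)·d_A = V + 85.4803·d_A = (38.5987,96.4419)
T_B = V + ((C−V)·d_B)·d_B = V + 85.4803·d_B = (0.1092,98.0521)
sweep = 180° − θ = 153.9550°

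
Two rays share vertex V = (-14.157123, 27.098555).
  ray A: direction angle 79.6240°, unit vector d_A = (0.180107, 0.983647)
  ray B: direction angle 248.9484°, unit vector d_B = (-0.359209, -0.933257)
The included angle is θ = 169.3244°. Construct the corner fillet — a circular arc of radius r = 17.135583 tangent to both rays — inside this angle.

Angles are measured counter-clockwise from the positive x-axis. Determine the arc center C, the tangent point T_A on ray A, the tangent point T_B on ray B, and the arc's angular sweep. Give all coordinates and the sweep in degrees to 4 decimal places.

center=(-30.7241,31.7596) T_A=(-13.8688,28.6734) T_B=(-14.7322,25.6044) sweep=10.6756

bisector direction at 164.2862° = (-0.962627,0.270832)
center distance |VC| = r/sin(θ/2) = 17.135583/sin(84.6622°) = 17.210214
C = V + |VC|·bis = (-30.7241,31.7596)
T_A = V + ((C−V)·d_A)·d_A = V + 1.6010·d_A = (-13.8688,28.6734)
T_B = V + ((C−V)·d_B)·d_B = V + 1.6010·d_B = (-14.7322,25.6044)
sweep = 180° − θ = 10.6756°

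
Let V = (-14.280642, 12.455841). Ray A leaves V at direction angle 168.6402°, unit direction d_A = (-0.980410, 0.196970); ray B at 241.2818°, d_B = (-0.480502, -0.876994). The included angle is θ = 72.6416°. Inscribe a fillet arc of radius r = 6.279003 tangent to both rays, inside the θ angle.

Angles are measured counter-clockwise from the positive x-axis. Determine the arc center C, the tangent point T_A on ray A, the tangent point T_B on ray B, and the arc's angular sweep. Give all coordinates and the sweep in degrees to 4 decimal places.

center=(-23.8914,7.9822) T_A=(-22.6546,14.1382) T_B=(-18.3848,4.9652) sweep=107.3584

bisector direction at 204.9610° = (-0.906595,-0.422001)
center distance |VC| = r/sin(θ/2) = 6.279003/sin(36.3208°) = 10.600950
C = V + |VC|·bis = (-23.8914,7.9822)
T_A = V + ((C−V)·d_A)·d_A = V + 8.5413·d_A = (-22.6546,14.1382)
T_B = V + ((C−V)·d_B)·d_B = V + 8.5413·d_B = (-18.3848,4.9652)
sweep = 180° − θ = 107.3584°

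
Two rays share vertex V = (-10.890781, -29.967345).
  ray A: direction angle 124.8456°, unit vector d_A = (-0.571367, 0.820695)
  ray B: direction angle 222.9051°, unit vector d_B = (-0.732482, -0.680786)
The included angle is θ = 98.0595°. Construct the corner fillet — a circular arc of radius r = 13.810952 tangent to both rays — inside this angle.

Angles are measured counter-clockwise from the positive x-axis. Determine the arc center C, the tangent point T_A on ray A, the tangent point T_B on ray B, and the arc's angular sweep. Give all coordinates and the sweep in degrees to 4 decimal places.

center=(-29.0778,-28.0158) T_A=(-17.7432,-20.1247) T_B=(-19.6755,-38.1321) sweep=81.9405

bisector direction at 173.8753° = (-0.994292,0.106692)
center distance |VC| = r/sin(θ/2) = 13.810952/sin(49.0297°) = 18.291437
C = V + |VC|·bis = (-29.0778,-28.0158)
T_A = V + ((C−V)·d_A)·d_A = V + 11.9931·d_A = (-17.7432,-20.1247)
T_B = V + ((C−V)·d_B)·d_B = V + 11.9931·d_B = (-19.6755,-38.1321)
sweep = 180° − θ = 81.9405°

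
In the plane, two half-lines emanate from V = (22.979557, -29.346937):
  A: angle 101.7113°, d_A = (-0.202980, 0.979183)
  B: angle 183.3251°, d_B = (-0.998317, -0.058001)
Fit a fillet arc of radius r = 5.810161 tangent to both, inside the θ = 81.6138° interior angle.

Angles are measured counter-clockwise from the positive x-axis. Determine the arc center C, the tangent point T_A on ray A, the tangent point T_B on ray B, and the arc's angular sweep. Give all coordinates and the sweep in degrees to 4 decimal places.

center=(15.9244,-23.9369) T_A=(21.6136,-22.7575) T_B=(16.2614,-29.7373) sweep=98.3862

bisector direction at 142.5182° = (-0.793547,0.608509)
center distance |VC| = r/sin(θ/2) = 5.810161/sin(40.8069°) = 8.890675
C = V + |VC|·bis = (15.9244,-23.9369)
T_A = V + ((C−V)·d_A)·d_A = V + 6.7295·d_A = (21.6136,-22.7575)
T_B = V + ((C−V)·d_B)·d_B = V + 6.7295·d_B = (16.2614,-29.7373)
sweep = 180° − θ = 98.3862°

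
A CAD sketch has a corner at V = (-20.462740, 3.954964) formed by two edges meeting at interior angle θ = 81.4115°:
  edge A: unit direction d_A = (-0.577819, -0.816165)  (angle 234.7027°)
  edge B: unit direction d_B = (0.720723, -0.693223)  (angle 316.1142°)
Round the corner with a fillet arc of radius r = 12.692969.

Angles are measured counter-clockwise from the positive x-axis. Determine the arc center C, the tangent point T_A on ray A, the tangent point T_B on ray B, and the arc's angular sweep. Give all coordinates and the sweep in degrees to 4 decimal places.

center=(-18.6283,-15.4209) T_A=(-28.9879,-8.0867) T_B=(-9.8292,-6.2728) sweep=98.5885

bisector direction at 275.4085° = (0.094255,-0.995548)
center distance |VC| = r/sin(θ/2) = 12.692969/sin(40.7058°) = 19.462535
C = V + |VC|·bis = (-18.6283,-15.4209)
T_A = V + ((C−V)·d_A)·d_A = V + 14.7539·d_A = (-28.9879,-8.0867)
T_B = V + ((C−V)·d_B)·d_B = V + 14.7539·d_B = (-9.8292,-6.2728)
sweep = 180° − θ = 98.5885°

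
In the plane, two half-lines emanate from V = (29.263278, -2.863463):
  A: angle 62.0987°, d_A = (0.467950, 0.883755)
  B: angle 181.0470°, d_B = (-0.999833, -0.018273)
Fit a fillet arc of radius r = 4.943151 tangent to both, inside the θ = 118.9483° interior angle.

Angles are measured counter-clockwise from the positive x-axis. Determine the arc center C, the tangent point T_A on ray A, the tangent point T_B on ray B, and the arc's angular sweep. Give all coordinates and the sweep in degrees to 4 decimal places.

center=(26.2587,2.0256) T_A=(30.6272,-0.2875) T_B=(26.3490,-2.9167) sweep=61.0517

bisector direction at 121.5728° = (-0.523582,0.851975)
center distance |VC| = r/sin(θ/2) = 4.943151/sin(59.4742°) = 5.738508
C = V + |VC|·bis = (26.2587,2.0256)
T_A = V + ((C−V)·d_A)·d_A = V + 2.9147·d_A = (30.6272,-0.2875)
T_B = V + ((C−V)·d_B)·d_B = V + 2.9147·d_B = (26.3490,-2.9167)
sweep = 180° − θ = 61.0517°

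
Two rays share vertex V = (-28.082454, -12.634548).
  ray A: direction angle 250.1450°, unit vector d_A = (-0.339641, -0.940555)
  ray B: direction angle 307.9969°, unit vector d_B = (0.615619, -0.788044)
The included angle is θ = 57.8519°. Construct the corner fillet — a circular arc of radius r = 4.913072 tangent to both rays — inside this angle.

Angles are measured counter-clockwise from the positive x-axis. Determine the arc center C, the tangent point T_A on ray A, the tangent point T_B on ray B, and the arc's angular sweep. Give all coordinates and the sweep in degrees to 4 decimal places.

center=(-26.4810,-22.6652) T_A=(-31.1020,-20.9965) T_B=(-22.6093,-19.6406) sweep=122.1481

bisector direction at 279.0710° = (0.157657,-0.987494)
center distance |VC| = r/sin(θ/2) = 4.913072/sin(28.9260°) = 10.157715
C = V + |VC|·bis = (-26.4810,-22.6652)
T_A = V + ((C−V)·d_A)·d_A = V + 8.8905·d_A = (-31.1020,-20.9965)
T_B = V + ((C−V)·d_B)·d_B = V + 8.8905·d_B = (-22.6093,-19.6406)
sweep = 180° − θ = 122.1481°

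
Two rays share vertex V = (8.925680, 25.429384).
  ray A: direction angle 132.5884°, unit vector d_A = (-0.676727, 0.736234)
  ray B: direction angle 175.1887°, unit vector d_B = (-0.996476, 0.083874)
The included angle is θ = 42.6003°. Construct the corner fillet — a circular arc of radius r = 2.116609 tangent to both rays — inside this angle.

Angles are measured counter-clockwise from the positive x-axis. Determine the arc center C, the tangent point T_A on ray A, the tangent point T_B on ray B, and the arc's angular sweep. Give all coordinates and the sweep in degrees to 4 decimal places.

center=(3.6936,27.9939) T_A=(5.2519,29.4262) T_B=(3.5160,25.8847) sweep=137.3997

bisector direction at 153.8886° = (-0.897940,0.440119)
center distance |VC| = r/sin(θ/2) = 2.116609/sin(21.3001°) = 5.826807
C = V + |VC|·bis = (3.6936,27.9939)
T_A = V + ((C−V)·d_A)·d_A = V + 5.4288·d_A = (5.2519,29.4262)
T_B = V + ((C−V)·d_B)·d_B = V + 5.4288·d_B = (3.5160,25.8847)
sweep = 180° − θ = 137.3997°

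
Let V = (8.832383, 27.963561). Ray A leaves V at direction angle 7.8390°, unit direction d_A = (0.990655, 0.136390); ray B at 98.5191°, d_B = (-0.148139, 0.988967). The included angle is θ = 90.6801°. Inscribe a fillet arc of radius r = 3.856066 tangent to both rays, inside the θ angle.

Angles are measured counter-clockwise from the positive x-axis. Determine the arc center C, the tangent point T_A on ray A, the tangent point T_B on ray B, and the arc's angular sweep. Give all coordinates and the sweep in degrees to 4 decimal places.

bisector direction at 53.1790° = (0.599316,0.800512)
center distance |VC| = r/sin(θ/2) = 3.856066/sin(45.3400°) = 5.421222
C = V + |VC|·bis = (12.0814,32.3033)
T_A = V + ((C−V)·d_A)·d_A = V + 3.8106·d_A = (12.6073,28.4833)
T_B = V + ((C−V)·d_B)·d_B = V + 3.8106·d_B = (8.2679,31.7321)
sweep = 180° − θ = 89.3199°

center=(12.0814,32.3033) T_A=(12.6073,28.4833) T_B=(8.2679,31.7321) sweep=89.3199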